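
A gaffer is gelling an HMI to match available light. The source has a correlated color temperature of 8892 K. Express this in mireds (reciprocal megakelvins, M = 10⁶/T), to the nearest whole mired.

112 mireds

M = 10⁶ / 8892 = 112.461 → 112 mireds.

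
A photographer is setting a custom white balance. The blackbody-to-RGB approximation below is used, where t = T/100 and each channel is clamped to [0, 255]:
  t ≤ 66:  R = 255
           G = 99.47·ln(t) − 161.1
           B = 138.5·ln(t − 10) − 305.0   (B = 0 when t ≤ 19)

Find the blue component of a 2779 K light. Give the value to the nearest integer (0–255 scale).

t = 2779/100 = 27.79; the t ≤ 66 branch applies.
B = 138.5·ln(27.79 − 10) − 305.0 = 138.5·ln 17.79 − 305.0 = 138.5·2.8786 − 305.0 = 93.691.
Rounded: 94.

94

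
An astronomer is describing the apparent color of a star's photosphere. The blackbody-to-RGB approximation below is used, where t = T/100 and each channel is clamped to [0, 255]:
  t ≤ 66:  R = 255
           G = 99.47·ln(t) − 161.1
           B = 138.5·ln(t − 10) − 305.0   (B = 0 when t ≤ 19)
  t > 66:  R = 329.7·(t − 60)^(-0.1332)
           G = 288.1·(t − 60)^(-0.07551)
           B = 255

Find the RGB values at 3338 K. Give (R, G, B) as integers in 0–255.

(255, 188, 132)

t = 3338/100 = 33.38; the t ≤ 66 branch applies.
R = 255 by definition for t ≤ 66.
G = 99.47·ln 33.38 − 161.1 = 99.47·3.5080 − 161.1 = 187.836.
B = 138.5·ln(33.38 − 10) − 305.0 = 138.5·ln 23.38 − 305.0 = 138.5·3.1519 − 305.0 = 131.536.
Rounded: (255, 188, 132).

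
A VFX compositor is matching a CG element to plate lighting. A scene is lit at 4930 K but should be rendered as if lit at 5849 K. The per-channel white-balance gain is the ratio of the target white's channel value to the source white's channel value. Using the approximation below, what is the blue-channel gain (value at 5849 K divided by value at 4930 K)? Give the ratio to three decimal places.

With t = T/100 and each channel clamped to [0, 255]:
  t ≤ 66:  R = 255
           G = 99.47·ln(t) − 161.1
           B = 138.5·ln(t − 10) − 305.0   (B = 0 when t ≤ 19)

1.143

At 4930 K (t = 49.3):
  B = 138.5·ln(49.3 − 10) − 305.0 = 138.5·ln 39.3 − 305.0 = 138.5·3.6712 − 305.0 = 203.465.
At 5849 K (t = 58.49):
  B = 138.5·ln(58.49 − 10) − 305.0 = 138.5·ln 48.49 − 305.0 = 138.5·3.8814 − 305.0 = 232.568.
Gain = 232.568 / 203.465 = 1.1430 → 1.143.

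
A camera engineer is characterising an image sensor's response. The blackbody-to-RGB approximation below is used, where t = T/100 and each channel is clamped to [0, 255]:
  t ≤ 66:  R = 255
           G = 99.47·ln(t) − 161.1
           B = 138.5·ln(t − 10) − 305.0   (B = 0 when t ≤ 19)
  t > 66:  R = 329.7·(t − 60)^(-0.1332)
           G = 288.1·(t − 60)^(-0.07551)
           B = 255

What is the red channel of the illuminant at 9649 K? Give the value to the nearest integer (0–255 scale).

204

t = 9649/100 = 96.49; the t > 66 branch applies.
R = 329.7·(96.49 − 60)^(-0.1332) = 329.7·36.49^(-0.1332) = 329.7·0.61932 = 204.191.
Rounded: 204.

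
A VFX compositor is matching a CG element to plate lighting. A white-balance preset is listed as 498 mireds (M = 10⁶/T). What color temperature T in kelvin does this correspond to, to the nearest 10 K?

2010 K

T = 10⁶ / 498 = 2008.03 K → 2010 K.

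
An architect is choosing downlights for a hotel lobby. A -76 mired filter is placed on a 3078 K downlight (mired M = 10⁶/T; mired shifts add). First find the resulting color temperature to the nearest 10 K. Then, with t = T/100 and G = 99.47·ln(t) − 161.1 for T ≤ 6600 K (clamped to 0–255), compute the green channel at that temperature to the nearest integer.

M_in = 10⁶/3078 = 324.89; M_out = 324.89 + (-76) = 248.89.
T_out = 10⁶/248.89 = 4017.9 K → 4020 K; t = 40.2.
G = 99.47·ln 40.2 − 161.1 = 99.47·3.6939 − 161.1 = 206.329.
Rounded: 206.

206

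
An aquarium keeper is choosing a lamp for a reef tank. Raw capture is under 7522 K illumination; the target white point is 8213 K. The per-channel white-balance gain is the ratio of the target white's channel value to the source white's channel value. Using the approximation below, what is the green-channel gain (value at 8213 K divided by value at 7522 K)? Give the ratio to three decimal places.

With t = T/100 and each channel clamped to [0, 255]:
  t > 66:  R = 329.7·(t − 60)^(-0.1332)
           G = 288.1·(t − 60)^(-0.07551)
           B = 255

At 7522 K (t = 75.22):
  G = 288.1·(75.22 − 60)^(-0.07551) = 288.1·15.22^(-0.07551) = 288.1·0.81417 = 234.563.
At 8213 K (t = 82.13):
  G = 288.1·(82.13 − 60)^(-0.07551) = 288.1·22.13^(-0.07551) = 288.1·0.79148 = 228.026.
Gain = 228.026 / 234.563 = 0.9721 → 0.972.

0.972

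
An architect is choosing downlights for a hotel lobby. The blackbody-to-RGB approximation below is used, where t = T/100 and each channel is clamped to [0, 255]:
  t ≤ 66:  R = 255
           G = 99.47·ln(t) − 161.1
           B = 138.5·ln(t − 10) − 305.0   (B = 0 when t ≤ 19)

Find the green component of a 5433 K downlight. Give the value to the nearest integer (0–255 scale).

t = 5433/100 = 54.33; the t ≤ 66 branch applies.
G = 99.47·ln 54.33 − 161.1 = 99.47·3.9951 − 161.1 = 236.290.
Rounded: 236.

236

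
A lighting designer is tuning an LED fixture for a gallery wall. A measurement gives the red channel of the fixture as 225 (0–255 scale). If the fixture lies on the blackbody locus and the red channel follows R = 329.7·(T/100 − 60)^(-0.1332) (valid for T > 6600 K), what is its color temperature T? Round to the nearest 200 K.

7800 K

(t − 60)^(-0.1332) = 225/329.7 = 0.68244.
t − 60 = 0.68244^(1/-0.1332) = 0.68244^(-7.508) = 17.610, so t = 77.610.
T = 100·t = 7761 K → 7800 K to the nearest 200 K.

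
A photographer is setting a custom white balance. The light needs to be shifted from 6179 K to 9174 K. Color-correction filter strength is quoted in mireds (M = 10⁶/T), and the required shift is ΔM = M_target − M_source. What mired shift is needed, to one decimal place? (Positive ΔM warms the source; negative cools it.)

M_source = 10⁶/6179 = 161.838; M_target = 10⁶/9174 = 109.004.
ΔM = 109.004 − 161.838 = -52.835 → -52.8 mireds, a cooling shift.

-52.8 mireds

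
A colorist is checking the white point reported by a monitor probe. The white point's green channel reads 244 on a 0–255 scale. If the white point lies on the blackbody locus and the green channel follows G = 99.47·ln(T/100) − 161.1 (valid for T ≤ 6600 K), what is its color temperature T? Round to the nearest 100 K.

ln t = (244 + 161.1) / 99.47 = 4.0726.
t = e^4.0726 = 58.709.
T = 100·t = 5871 K → 5900 K to the nearest 100 K.

5900 K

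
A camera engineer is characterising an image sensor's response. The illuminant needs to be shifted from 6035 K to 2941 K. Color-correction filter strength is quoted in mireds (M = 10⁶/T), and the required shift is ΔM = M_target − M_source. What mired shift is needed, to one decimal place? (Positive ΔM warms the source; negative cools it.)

M_source = 10⁶/6035 = 165.700; M_target = 10⁶/2941 = 340.020.
ΔM = 340.020 − 165.700 = 174.320 → +174.3 mireds, a warming shift.

+174.3 mireds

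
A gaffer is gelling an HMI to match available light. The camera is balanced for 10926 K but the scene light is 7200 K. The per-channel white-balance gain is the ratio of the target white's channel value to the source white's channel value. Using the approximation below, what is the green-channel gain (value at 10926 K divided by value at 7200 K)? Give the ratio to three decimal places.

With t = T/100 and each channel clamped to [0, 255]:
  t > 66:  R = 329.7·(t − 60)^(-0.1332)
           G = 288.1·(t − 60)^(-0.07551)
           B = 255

At 7200 K (t = 72):
  G = 288.1·(72 − 60)^(-0.07551) = 288.1·12^(-0.07551) = 288.1·0.82892 = 238.811.
At 10926 K (t = 109.26):
  G = 288.1·(109.26 − 60)^(-0.07551) = 288.1·49.26^(-0.07551) = 288.1·0.74507 = 214.656.
Gain = 214.656 / 238.811 = 0.8989 → 0.899.

0.899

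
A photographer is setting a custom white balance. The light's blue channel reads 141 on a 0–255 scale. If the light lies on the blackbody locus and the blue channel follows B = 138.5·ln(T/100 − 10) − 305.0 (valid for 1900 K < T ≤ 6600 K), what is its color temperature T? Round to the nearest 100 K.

3500 K

ln(t − 10) = (141 + 305.0) / 138.5 = 3.2202.
t − 10 = e^3.2202 = 25.034, so t = 35.034.
T = 100·t = 3503 K → 3500 K to the nearest 100 K.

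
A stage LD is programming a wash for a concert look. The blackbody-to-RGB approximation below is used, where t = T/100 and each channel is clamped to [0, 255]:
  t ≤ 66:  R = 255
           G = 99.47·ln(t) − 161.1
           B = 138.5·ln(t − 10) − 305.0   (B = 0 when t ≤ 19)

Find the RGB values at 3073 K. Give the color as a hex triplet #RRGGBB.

#FFB473

t = 3073/100 = 30.73; the t ≤ 66 branch applies.
R = 255 by definition for t ≤ 66.
G = 99.47·ln 30.73 − 161.1 = 99.47·3.4252 − 161.1 = 179.609.
B = 138.5·ln(30.73 − 10) − 305.0 = 138.5·ln 20.73 − 305.0 = 138.5·3.0316 − 305.0 = 114.874.
Rounded: (255, 180, 115).
In hex: #FFB473.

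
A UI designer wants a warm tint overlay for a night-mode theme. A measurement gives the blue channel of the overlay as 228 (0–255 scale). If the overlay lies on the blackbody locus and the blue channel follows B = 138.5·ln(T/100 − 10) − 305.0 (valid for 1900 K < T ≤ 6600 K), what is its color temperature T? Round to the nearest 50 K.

ln(t − 10) = (228 + 305.0) / 138.5 = 3.8484.
t − 10 = e^3.8484 = 46.917, so t = 56.917.
T = 100·t = 5692 K → 5700 K to the nearest 50 K.

5700 K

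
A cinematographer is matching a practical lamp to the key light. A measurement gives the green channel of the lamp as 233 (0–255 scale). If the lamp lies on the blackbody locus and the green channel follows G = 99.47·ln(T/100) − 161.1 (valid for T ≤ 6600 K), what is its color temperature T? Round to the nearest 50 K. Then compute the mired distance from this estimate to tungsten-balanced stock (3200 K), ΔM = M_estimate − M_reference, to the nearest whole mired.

ln t = (233 + 161.1) / 99.47 = 3.9620.
t = e^3.9620 = 52.562.
T = 100·t = 5256 K → 5250 K to the nearest 50 K.
M_estimate = 10⁶/5250 = 190.48; M_reference = 10⁶/3200 = 312.50.
ΔM = 190.48 − 312.50 = -122.02 → -122 mireds.

-122 mireds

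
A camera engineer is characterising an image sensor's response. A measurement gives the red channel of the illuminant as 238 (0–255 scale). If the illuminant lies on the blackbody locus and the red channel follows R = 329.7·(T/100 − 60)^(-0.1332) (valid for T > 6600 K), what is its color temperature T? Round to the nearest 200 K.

(t − 60)^(-0.1332) = 238/329.7 = 0.72187.
t − 60 = 0.72187^(1/-0.1332) = 0.72187^(-7.508) = 11.551, so t = 71.551.
T = 100·t = 7155 K → 7200 K to the nearest 200 K.

7200 K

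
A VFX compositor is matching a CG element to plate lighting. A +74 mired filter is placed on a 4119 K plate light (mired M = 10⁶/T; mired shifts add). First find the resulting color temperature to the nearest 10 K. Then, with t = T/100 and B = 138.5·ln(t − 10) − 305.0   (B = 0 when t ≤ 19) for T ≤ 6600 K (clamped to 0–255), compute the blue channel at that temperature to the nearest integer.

121

M_in = 10⁶/4119 = 242.78; M_out = 242.78 + (+74) = 316.78.
T_out = 10⁶/316.78 = 3156.8 K → 3160 K; t = 31.6.
B = 138.5·ln(31.6 − 10) − 305.0 = 138.5·ln 21.6 − 305.0 = 138.5·3.0727 − 305.0 = 120.568.
Rounded: 121.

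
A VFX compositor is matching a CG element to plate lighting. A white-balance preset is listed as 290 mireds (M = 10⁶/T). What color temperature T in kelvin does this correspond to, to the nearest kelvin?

3448 K

T = 10⁶ / 290 = 3448.28 K → 3448 K.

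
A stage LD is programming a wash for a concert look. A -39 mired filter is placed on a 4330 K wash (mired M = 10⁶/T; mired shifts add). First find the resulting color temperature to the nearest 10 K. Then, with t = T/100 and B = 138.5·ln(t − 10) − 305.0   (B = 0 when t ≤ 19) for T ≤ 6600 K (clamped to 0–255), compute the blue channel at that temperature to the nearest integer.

213

M_in = 10⁶/4330 = 230.95; M_out = 230.95 + (-39) = 191.95.
T_out = 10⁶/191.95 = 5209.8 K → 5210 K; t = 52.1.
B = 138.5·ln(52.1 − 10) − 305.0 = 138.5·ln 42.1 − 305.0 = 138.5·3.7400 − 305.0 = 212.997.
Rounded: 213.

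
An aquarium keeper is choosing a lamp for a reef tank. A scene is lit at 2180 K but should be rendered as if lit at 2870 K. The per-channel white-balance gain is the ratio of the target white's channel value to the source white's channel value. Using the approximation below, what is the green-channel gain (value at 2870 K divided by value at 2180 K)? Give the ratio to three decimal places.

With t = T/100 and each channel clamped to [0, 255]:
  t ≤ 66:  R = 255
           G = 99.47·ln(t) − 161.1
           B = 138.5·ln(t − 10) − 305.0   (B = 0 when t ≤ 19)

At 2180 K (t = 21.8):
  G = 99.47·ln 21.8 − 161.1 = 99.47·3.0819 − 161.1 = 145.458.
At 2870 K (t = 28.7):
  G = 99.47·ln 28.7 − 161.1 = 99.47·3.3569 − 161.1 = 172.811.
Gain = 172.811 / 145.458 = 1.1880 → 1.188.

1.188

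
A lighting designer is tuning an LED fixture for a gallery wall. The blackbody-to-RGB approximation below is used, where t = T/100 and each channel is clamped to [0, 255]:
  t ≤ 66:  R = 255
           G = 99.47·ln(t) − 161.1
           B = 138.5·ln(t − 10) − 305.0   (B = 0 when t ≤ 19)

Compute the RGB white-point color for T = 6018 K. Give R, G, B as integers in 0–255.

R=255, G=246, B=237

t = 6018/100 = 60.18; the t ≤ 66 branch applies.
R = 255 by definition for t ≤ 66.
G = 99.47·ln 60.18 − 161.1 = 99.47·4.0973 − 161.1 = 246.462.
B = 138.5·ln(60.18 − 10) − 305.0 = 138.5·ln 50.18 − 305.0 = 138.5·3.9156 − 305.0 = 237.313.
Rounded: (255, 246, 237).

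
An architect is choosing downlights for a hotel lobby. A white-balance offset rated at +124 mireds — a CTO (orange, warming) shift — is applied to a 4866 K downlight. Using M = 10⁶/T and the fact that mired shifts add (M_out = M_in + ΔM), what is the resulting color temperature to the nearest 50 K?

M_in = 10⁶/4866 = 205.51 mireds.
M_out = 205.51 + (+124) = 329.51 mireds.
T_out = 10⁶/329.51 = 3034.8 K → 3050 K.

3050 K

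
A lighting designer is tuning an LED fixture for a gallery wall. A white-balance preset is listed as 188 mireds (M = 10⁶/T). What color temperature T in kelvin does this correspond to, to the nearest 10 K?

5320 K

T = 10⁶ / 188 = 5319.15 K → 5320 K.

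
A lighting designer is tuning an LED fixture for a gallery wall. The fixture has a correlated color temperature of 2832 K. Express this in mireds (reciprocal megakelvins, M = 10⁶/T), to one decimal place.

353.1 mireds

M = 10⁶ / 2832 = 353.107 → 353.1 mireds.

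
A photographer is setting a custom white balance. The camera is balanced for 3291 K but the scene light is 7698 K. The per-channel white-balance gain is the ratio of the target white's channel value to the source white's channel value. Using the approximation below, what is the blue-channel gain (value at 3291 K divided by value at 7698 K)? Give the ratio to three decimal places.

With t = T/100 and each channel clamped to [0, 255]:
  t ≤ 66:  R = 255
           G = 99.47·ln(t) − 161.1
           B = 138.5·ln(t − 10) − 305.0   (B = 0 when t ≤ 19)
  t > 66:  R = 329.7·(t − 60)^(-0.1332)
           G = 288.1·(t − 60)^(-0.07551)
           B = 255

0.505

At 7698 K (t = 76.98):
  B = 255 by definition for t > 66.
At 3291 K (t = 32.91):
  B = 138.5·ln(32.91 − 10) − 305.0 = 138.5·ln 22.91 − 305.0 = 138.5·3.1316 − 305.0 = 128.723.
Gain = 128.723 / 255.000 = 0.5048 → 0.505.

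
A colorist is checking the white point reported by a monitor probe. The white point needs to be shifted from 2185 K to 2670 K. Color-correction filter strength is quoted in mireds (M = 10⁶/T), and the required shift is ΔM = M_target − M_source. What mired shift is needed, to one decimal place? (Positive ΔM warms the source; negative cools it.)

-83.1 mireds

M_source = 10⁶/2185 = 457.666; M_target = 10⁶/2670 = 374.532.
ΔM = 374.532 − 457.666 = -83.134 → -83.1 mireds, a cooling shift.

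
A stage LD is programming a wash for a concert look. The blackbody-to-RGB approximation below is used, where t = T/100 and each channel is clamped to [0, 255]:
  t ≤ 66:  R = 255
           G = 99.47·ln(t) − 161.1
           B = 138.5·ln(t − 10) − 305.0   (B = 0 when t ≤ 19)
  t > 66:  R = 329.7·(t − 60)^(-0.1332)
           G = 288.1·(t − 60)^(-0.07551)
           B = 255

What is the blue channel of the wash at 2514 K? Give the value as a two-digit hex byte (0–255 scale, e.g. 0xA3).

0x47

t = 2514/100 = 25.14; the t ≤ 66 branch applies.
B = 138.5·ln(25.14 − 10) − 305.0 = 138.5·ln 15.14 − 305.0 = 138.5·2.7173 − 305.0 = 71.352.
Rounded: 71; in hex, 0x47.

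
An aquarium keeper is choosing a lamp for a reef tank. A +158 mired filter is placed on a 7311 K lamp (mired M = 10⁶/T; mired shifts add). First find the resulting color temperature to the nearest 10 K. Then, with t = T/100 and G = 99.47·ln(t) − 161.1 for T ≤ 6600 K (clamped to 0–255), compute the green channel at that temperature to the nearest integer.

M_in = 10⁶/7311 = 136.78; M_out = 136.78 + (+158) = 294.78.
T_out = 10⁶/294.78 = 3392.4 K → 3390 K; t = 33.9.
G = 99.47·ln 33.9 − 161.1 = 99.47·3.5234 − 161.1 = 189.374.
Rounded: 189.

189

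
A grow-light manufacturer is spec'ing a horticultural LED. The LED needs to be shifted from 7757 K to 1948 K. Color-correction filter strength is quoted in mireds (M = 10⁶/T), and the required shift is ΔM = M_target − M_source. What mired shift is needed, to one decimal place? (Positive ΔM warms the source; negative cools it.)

M_source = 10⁶/7757 = 128.916; M_target = 10⁶/1948 = 513.347.
ΔM = 513.347 − 128.916 = 384.431 → +384.4 mireds, a warming shift.

+384.4 mireds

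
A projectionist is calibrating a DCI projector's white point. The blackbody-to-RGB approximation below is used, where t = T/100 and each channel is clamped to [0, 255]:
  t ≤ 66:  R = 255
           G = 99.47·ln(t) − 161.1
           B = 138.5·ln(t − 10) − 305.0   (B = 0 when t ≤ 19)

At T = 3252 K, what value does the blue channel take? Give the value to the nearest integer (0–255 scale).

t = 3252/100 = 32.52; the t ≤ 66 branch applies.
B = 138.5·ln(32.52 − 10) − 305.0 = 138.5·ln 22.52 − 305.0 = 138.5·3.1144 − 305.0 = 126.345.
Rounded: 126.

126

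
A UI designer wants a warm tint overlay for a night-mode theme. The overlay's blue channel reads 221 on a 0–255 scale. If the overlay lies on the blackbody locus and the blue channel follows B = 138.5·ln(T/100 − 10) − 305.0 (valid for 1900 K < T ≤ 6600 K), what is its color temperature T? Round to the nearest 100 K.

ln(t − 10) = (221 + 305.0) / 138.5 = 3.7978.
t − 10 = e^3.7978 = 44.604, so t = 54.604.
T = 100·t = 5460 K → 5500 K to the nearest 100 K.

5500 K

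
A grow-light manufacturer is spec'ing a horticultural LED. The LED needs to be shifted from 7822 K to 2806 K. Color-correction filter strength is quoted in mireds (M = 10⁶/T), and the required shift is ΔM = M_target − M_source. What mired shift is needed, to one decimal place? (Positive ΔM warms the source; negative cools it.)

M_source = 10⁶/7822 = 127.845; M_target = 10⁶/2806 = 356.379.
ΔM = 356.379 − 127.845 = 228.535 → +228.5 mireds, a warming shift.

+228.5 mireds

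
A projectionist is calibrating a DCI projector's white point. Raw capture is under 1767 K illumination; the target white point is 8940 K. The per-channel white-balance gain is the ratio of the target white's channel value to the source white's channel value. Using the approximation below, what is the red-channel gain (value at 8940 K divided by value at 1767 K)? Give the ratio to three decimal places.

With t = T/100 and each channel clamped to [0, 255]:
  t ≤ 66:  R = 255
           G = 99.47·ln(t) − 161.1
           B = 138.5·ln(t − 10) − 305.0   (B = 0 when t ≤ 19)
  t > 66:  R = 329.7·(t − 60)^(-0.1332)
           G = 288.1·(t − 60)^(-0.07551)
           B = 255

At 1767 K (t = 17.67):
  R = 255 by definition for t ≤ 66.
At 8940 K (t = 89.4):
  R = 329.7·(89.4 − 60)^(-0.1332) = 329.7·29.4^(-0.1332) = 329.7·0.63741 = 210.153.
Gain = 210.153 / 255.000 = 0.8241 → 0.824.

0.824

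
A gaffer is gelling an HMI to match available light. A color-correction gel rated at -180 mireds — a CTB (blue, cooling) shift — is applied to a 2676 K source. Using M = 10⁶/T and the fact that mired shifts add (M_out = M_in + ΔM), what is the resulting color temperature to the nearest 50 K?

5150 K

M_in = 10⁶/2676 = 373.69 mireds.
M_out = 373.69 + (-180) = 193.69 mireds.
T_out = 10⁶/193.69 = 5162.8 K → 5150 K.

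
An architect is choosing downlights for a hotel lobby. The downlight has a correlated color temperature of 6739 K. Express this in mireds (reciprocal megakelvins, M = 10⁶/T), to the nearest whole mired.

M = 10⁶ / 6739 = 148.390 → 148 mireds.

148 mireds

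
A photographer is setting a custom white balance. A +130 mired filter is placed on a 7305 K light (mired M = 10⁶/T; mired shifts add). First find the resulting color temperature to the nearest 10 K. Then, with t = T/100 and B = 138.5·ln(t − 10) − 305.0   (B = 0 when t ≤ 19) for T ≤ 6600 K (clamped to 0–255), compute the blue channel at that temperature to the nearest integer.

154

M_in = 10⁶/7305 = 136.89; M_out = 136.89 + (+130) = 266.89.
T_out = 10⁶/266.89 = 3746.8 K → 3750 K; t = 37.5.
B = 138.5·ln(37.5 − 10) − 305.0 = 138.5·ln 27.5 − 305.0 = 138.5·3.3142 − 305.0 = 154.015.
Rounded: 154.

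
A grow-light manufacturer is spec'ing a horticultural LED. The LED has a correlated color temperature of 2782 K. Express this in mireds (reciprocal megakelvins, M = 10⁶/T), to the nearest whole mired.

M = 10⁶ / 2782 = 359.454 → 359 mireds.

359 mireds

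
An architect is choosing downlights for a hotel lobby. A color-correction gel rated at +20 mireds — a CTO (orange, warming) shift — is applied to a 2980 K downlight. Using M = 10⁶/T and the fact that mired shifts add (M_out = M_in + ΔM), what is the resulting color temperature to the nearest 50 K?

M_in = 10⁶/2980 = 335.57 mireds.
M_out = 335.57 + (+20) = 355.57 mireds.
T_out = 10⁶/355.57 = 2812.4 K → 2800 K.

2800 K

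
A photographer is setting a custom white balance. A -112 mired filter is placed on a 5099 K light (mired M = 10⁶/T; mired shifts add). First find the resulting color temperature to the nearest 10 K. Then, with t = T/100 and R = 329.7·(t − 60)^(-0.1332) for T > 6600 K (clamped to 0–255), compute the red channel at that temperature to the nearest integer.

M_in = 10⁶/5099 = 196.12; M_out = 196.12 + (-112) = 84.12.
T_out = 10⁶/84.12 = 11888.2 K → 11890 K; t = 118.9.
R = 329.7·(118.9 − 60)^(-0.1332) = 329.7·58.9^(-0.1332) = 329.7·0.58106 = 191.575.
Rounded: 192.

192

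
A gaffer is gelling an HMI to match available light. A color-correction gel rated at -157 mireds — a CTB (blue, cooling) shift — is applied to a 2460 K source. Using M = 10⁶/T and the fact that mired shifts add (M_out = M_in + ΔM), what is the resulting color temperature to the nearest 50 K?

M_in = 10⁶/2460 = 406.50 mireds.
M_out = 406.50 + (-157) = 249.50 mireds.
T_out = 10⁶/249.50 = 4008.0 K → 4000 K.

4000 K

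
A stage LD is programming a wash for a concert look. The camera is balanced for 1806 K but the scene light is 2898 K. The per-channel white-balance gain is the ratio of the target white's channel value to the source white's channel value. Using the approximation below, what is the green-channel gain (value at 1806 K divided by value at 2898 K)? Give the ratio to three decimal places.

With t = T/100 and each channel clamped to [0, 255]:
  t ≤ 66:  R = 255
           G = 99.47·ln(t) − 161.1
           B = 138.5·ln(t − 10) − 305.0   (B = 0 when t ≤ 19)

0.729

At 2898 K (t = 28.98):
  G = 99.47·ln 28.98 − 161.1 = 99.47·3.3666 − 161.1 = 173.776.
At 1806 K (t = 18.06):
  G = 99.47·ln 18.06 − 161.1 = 99.47·2.8937 − 161.1 = 126.736.
Gain = 126.736 / 173.776 = 0.7293 → 0.729.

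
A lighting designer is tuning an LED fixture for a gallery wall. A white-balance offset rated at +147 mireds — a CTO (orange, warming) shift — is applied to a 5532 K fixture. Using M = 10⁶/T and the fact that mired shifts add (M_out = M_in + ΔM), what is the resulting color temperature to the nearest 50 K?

3050 K

M_in = 10⁶/5532 = 180.77 mireds.
M_out = 180.77 + (+147) = 327.77 mireds.
T_out = 10⁶/327.77 = 3051.0 K → 3050 K.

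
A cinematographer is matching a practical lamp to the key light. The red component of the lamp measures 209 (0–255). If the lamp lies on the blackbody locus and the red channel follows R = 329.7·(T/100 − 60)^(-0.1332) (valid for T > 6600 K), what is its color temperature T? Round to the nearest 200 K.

(t − 60)^(-0.1332) = 209/329.7 = 0.63391.
t − 60 = 0.63391^(1/-0.1332) = 0.63391^(-7.508) = 30.639, so t = 90.639.
T = 100·t = 9064 K → 9000 K to the nearest 200 K.

9000 K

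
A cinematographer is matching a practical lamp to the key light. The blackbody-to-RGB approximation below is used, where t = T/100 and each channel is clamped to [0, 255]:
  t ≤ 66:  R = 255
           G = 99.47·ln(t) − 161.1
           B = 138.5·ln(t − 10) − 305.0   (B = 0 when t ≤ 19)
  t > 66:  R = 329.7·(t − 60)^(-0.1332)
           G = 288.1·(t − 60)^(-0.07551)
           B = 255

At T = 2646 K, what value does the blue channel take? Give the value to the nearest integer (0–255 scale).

t = 2646/100 = 26.46; the t ≤ 66 branch applies.
B = 138.5·ln(26.46 − 10) − 305.0 = 138.5·ln 16.46 − 305.0 = 138.5·2.8009 − 305.0 = 82.929.
Rounded: 83.

83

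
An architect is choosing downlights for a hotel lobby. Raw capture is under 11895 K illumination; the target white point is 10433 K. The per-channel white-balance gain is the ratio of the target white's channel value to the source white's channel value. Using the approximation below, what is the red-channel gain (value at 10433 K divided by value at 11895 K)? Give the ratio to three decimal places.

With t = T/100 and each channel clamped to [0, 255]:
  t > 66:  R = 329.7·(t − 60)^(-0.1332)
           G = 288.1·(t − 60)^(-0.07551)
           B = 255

At 11895 K (t = 118.95):
  R = 329.7·(118.95 − 60)^(-0.1332) = 329.7·58.95^(-0.1332) = 329.7·0.58099 = 191.554.
At 10433 K (t = 104.33):
  R = 329.7·(104.33 − 60)^(-0.1332) = 329.7·44.33^(-0.1332) = 329.7·0.60348 = 198.966.
Gain = 198.966 / 191.554 = 1.0387 → 1.039.

1.039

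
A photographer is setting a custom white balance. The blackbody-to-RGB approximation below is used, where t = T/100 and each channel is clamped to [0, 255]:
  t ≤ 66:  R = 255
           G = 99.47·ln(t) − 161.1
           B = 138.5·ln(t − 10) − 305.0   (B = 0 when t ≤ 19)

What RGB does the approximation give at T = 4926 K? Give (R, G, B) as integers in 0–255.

t = 4926/100 = 49.26; the t ≤ 66 branch applies.
R = 255 by definition for t ≤ 66.
G = 99.47·ln 49.26 − 161.1 = 99.47·3.8971 − 161.1 = 226.546.
B = 138.5·ln(49.26 − 10) − 305.0 = 138.5·ln 39.26 − 305.0 = 138.5·3.6702 − 305.0 = 203.324.
Rounded: (255, 227, 203).

(255, 227, 203)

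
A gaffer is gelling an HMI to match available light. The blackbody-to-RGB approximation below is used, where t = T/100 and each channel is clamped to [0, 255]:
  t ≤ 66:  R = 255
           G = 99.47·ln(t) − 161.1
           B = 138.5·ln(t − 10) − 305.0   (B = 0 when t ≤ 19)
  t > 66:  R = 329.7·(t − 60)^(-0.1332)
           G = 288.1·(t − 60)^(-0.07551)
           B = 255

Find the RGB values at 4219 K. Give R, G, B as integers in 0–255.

R=255, G=211, B=176

t = 4219/100 = 42.19; the t ≤ 66 branch applies.
R = 255 by definition for t ≤ 66.
G = 99.47·ln 42.19 − 161.1 = 99.47·3.7422 − 161.1 = 211.135.
B = 138.5·ln(42.19 − 10) − 305.0 = 138.5·ln 32.19 − 305.0 = 138.5·3.4717 − 305.0 = 175.824.
Rounded: (255, 211, 176).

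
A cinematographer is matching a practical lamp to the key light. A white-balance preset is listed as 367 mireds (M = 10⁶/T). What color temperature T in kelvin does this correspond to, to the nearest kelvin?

T = 10⁶ / 367 = 2724.80 K → 2725 K.

2725 K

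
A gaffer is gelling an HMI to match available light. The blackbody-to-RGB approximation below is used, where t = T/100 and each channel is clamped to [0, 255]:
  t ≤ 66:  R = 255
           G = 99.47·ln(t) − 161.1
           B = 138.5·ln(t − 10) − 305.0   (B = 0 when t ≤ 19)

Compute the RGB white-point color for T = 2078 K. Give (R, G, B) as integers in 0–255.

(255, 141, 24)

t = 2078/100 = 20.78; the t ≤ 66 branch applies.
R = 255 by definition for t ≤ 66.
G = 99.47·ln 20.78 − 161.1 = 99.47·3.0340 − 161.1 = 140.691.
B = 138.5·ln(20.78 − 10) − 305.0 = 138.5·ln 10.78 − 305.0 = 138.5·2.3777 − 305.0 = 24.310.
Rounded: (255, 141, 24).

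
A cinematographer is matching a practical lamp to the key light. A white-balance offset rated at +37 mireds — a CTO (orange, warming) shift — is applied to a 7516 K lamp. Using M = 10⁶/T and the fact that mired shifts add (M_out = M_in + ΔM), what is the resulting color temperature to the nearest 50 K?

5900 K

M_in = 10⁶/7516 = 133.05 mireds.
M_out = 133.05 + (+37) = 170.05 mireds.
T_out = 10⁶/170.05 = 5880.6 K → 5900 K.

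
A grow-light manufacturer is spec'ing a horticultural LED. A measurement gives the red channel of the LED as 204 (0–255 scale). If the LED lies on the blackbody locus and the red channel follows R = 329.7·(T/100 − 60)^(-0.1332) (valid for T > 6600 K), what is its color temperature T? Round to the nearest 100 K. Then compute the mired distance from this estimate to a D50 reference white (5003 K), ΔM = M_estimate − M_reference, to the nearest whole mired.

-97 mireds

(t − 60)^(-0.1332) = 204/329.7 = 0.61874.
t − 60 = 0.61874^(1/-0.1332) = 0.61874^(-7.508) = 36.748, so t = 96.748.
T = 100·t = 9675 K → 9700 K to the nearest 100 K.
M_estimate = 10⁶/9700 = 103.09; M_reference = 10⁶/5003 = 199.88.
ΔM = 103.09 − 199.88 = -96.79 → -97 mireds.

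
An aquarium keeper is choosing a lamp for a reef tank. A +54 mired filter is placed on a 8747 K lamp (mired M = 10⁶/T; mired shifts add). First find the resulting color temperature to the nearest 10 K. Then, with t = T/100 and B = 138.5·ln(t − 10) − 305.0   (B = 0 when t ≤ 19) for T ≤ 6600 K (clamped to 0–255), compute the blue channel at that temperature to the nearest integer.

235

M_in = 10⁶/8747 = 114.32; M_out = 114.32 + (+54) = 168.32.
T_out = 10⁶/168.32 = 5940.9 K → 5940 K; t = 59.4.
B = 138.5·ln(59.4 − 10) − 305.0 = 138.5·ln 49.4 − 305.0 = 138.5·3.9000 − 305.0 = 235.143.
Rounded: 235.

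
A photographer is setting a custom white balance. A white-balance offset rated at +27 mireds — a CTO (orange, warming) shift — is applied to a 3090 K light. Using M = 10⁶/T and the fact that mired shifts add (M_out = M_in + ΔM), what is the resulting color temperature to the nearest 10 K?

M_in = 10⁶/3090 = 323.62 mireds.
M_out = 323.62 + (+27) = 350.62 mireds.
T_out = 10⁶/350.62 = 2852.1 K → 2850 K.

2850 K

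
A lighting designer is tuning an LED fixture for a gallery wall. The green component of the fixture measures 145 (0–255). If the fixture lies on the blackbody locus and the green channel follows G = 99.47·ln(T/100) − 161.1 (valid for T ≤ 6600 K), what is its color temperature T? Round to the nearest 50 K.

ln t = (145 + 161.1) / 99.47 = 3.0773.
t = e^3.0773 = 21.700.
T = 100·t = 2170 K → 2150 K to the nearest 50 K.

2150 K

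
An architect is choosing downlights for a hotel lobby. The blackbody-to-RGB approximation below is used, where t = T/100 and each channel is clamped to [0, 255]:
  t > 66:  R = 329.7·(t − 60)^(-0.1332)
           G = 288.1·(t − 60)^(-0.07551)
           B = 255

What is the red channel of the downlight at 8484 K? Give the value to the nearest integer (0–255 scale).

215

t = 8484/100 = 84.84; the t > 66 branch applies.
R = 329.7·(84.84 − 60)^(-0.1332) = 329.7·24.84^(-0.1332) = 329.7·0.65188 = 214.924.
Rounded: 215.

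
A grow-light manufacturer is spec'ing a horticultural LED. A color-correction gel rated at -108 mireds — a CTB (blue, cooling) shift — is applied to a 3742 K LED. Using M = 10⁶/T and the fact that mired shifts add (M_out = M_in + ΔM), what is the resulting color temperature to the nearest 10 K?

M_in = 10⁶/3742 = 267.24 mireds.
M_out = 267.24 + (-108) = 159.24 mireds.
T_out = 10⁶/159.24 = 6280.0 K → 6280 K.

6280 K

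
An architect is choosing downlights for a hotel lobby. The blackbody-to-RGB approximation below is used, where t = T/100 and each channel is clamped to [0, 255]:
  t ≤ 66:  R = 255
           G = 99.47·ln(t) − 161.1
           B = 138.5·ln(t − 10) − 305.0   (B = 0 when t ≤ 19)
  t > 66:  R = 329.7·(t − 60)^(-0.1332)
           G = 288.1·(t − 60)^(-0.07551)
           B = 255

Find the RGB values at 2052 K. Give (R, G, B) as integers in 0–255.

t = 2052/100 = 20.52; the t ≤ 66 branch applies.
R = 255 by definition for t ≤ 66.
G = 99.47·ln 20.52 − 161.1 = 99.47·3.0214 − 161.1 = 139.439.
B = 138.5·ln(20.52 − 10) − 305.0 = 138.5·ln 10.52 − 305.0 = 138.5·2.3533 − 305.0 = 20.929.
Rounded: (255, 139, 21).

(255, 139, 21)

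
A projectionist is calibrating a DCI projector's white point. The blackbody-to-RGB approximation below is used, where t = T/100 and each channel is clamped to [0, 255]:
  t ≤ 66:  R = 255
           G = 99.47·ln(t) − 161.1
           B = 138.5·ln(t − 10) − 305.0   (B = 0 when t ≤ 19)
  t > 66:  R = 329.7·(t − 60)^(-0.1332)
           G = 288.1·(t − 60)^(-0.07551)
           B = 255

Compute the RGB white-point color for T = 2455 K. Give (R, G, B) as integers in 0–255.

(255, 157, 66)

t = 2455/100 = 24.55; the t ≤ 66 branch applies.
R = 255 by definition for t ≤ 66.
G = 99.47·ln 24.55 − 161.1 = 99.47·3.2007 − 161.1 = 157.275.
B = 138.5·ln(24.55 − 10) − 305.0 = 138.5·ln 14.55 − 305.0 = 138.5·2.6776 − 305.0 = 65.846.
Rounded: (255, 157, 66).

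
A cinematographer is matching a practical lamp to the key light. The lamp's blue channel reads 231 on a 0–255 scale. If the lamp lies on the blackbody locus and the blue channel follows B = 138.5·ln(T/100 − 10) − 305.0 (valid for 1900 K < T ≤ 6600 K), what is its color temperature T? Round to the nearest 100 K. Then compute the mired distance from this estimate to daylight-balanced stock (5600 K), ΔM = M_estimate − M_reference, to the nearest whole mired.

ln(t − 10) = (231 + 305.0) / 138.5 = 3.8700.
t − 10 = e^3.8700 = 47.944, so t = 57.944.
T = 100·t = 5794 K → 5800 K to the nearest 100 K.
M_estimate = 10⁶/5800 = 172.41; M_reference = 10⁶/5600 = 178.57.
ΔM = 172.41 − 178.57 = -6.16 → -6 mireds.

-6 mireds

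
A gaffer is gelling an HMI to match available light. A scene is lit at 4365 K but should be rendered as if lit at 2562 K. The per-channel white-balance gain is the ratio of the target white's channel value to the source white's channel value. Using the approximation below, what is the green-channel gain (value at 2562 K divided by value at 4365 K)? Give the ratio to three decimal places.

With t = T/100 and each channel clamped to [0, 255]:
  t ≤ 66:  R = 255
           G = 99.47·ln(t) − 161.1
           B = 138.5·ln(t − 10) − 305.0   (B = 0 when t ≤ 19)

0.753

At 4365 K (t = 43.65):
  G = 99.47·ln 43.65 − 161.1 = 99.47·3.7762 − 161.1 = 214.519.
At 2562 K (t = 25.62):
  G = 99.47·ln 25.62 − 161.1 = 99.47·3.2434 − 161.1 = 161.518.
Gain = 161.518 / 214.519 = 0.7529 → 0.753.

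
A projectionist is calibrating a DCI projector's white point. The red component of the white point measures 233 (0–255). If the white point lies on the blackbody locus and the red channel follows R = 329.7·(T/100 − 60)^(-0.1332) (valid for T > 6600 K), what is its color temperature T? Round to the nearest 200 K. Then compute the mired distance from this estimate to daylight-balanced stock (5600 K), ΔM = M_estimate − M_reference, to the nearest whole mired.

-43 mireds

(t − 60)^(-0.1332) = 233/329.7 = 0.70670.
t − 60 = 0.70670^(1/-0.1332) = 0.70670^(-7.508) = 13.547, so t = 73.547.
T = 100·t = 7355 K → 7400 K to the nearest 200 K.
M_estimate = 10⁶/7400 = 135.14; M_reference = 10⁶/5600 = 178.57.
ΔM = 135.14 − 178.57 = -43.44 → -43 mireds.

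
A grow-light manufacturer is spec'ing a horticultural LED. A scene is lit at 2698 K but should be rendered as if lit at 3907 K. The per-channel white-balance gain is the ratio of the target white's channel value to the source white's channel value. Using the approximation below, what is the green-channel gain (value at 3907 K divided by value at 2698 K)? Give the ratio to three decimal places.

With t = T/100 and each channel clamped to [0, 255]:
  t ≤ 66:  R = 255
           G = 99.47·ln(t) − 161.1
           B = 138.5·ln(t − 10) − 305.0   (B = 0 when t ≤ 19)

At 2698 K (t = 26.98):
  G = 99.47·ln 26.98 − 161.1 = 99.47·3.2951 − 161.1 = 166.663.
At 3907 K (t = 39.07):
  G = 99.47·ln 39.07 − 161.1 = 99.47·3.6654 − 161.1 = 203.493.
Gain = 203.493 / 166.663 = 1.2210 → 1.221.

1.221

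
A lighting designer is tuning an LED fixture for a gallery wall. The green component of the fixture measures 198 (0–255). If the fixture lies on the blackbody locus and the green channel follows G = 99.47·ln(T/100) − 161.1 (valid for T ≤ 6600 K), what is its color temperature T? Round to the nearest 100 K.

ln t = (198 + 161.1) / 99.47 = 3.6101.
t = e^3.6101 = 36.971.
T = 100·t = 3697 K → 3700 K to the nearest 100 K.

3700 K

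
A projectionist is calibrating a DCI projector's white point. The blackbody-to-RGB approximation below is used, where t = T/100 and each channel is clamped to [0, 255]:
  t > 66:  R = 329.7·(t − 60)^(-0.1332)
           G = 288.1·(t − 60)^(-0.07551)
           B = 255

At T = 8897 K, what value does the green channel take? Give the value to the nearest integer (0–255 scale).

223

t = 8897/100 = 88.97; the t > 66 branch applies.
G = 288.1·(88.97 − 60)^(-0.07551) = 288.1·28.97^(-0.07551) = 288.1·0.77555 = 223.435.
Rounded: 223.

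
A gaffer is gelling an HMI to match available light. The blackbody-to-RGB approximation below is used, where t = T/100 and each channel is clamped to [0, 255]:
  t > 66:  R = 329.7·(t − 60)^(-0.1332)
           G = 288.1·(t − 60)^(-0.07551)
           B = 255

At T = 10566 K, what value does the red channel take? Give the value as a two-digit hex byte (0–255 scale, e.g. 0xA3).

t = 10566/100 = 105.66; the t > 66 branch applies.
R = 329.7·(105.66 − 60)^(-0.1332) = 329.7·45.66^(-0.1332) = 329.7·0.60110 = 198.184.
Rounded: 198; in hex, 0xC6.

0xC6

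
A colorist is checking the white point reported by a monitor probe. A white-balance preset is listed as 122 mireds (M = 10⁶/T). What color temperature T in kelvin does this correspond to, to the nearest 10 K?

T = 10⁶ / 122 = 8196.72 K → 8200 K.

8200 K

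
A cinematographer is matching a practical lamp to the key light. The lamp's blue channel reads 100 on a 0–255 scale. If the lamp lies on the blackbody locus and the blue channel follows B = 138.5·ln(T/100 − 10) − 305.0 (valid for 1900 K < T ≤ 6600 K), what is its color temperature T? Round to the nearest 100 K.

2900 K

ln(t − 10) = (100 + 305.0) / 138.5 = 2.9242.
t − 10 = e^2.9242 = 18.619, so t = 28.619.
T = 100·t = 2862 K → 2900 K to the nearest 100 K.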